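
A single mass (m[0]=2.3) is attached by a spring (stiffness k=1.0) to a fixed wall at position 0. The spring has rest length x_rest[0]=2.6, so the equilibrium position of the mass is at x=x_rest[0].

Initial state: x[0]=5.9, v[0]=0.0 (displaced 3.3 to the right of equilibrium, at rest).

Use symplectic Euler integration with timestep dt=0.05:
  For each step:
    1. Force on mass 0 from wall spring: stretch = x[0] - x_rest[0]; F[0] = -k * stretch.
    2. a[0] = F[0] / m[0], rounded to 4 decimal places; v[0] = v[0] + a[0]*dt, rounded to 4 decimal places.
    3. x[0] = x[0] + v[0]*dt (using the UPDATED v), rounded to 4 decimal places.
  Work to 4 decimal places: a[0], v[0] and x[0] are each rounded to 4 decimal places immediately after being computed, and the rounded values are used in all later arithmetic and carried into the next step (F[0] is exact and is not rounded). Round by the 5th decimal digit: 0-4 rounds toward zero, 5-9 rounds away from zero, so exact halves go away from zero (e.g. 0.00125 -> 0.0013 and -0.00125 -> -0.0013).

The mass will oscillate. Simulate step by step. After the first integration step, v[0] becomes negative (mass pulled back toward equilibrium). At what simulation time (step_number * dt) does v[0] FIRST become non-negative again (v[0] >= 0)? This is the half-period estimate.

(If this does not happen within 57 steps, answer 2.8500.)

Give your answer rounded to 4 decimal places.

Step 0: x=[5.9000] v=[0.0000]
Step 1: x=[5.8964] v=[-0.0717]
Step 2: x=[5.8892] v=[-0.1434]
Step 3: x=[5.8785] v=[-0.2149]
Step 4: x=[5.8642] v=[-0.2862]
Step 5: x=[5.8463] v=[-0.3572]
Step 6: x=[5.8249] v=[-0.4278]
Step 7: x=[5.8000] v=[-0.4979]
Step 8: x=[5.7716] v=[-0.5675]
Step 9: x=[5.7398] v=[-0.6365]
Step 10: x=[5.7046] v=[-0.7048]
Step 11: x=[5.6660] v=[-0.7723]
Step 12: x=[5.6241] v=[-0.8390]
Step 13: x=[5.5789] v=[-0.9047]
Step 14: x=[5.5304] v=[-0.9695]
Step 15: x=[5.4787] v=[-1.0332]
Step 16: x=[5.4239] v=[-1.0958]
Step 17: x=[5.3660] v=[-1.1572]
Step 18: x=[5.3051] v=[-1.2173]
Step 19: x=[5.2413] v=[-1.2761]
Step 20: x=[5.1746] v=[-1.3335]
Step 21: x=[5.1051] v=[-1.3895]
Step 22: x=[5.0329] v=[-1.4440]
Step 23: x=[4.9581] v=[-1.4969]
Step 24: x=[4.8807] v=[-1.5482]
Step 25: x=[4.8008] v=[-1.5978]
Step 26: x=[4.7185] v=[-1.6456]
Step 27: x=[4.6339] v=[-1.6917]
Step 28: x=[4.5471] v=[-1.7359]
Step 29: x=[4.4582] v=[-1.7782]
Step 30: x=[4.3673] v=[-1.8186]
Step 31: x=[4.2745] v=[-1.8570]
Step 32: x=[4.1798] v=[-1.8934]
Step 33: x=[4.0834] v=[-1.9277]
Step 34: x=[3.9854] v=[-1.9600]
Step 35: x=[3.8859] v=[-1.9901]
Step 36: x=[3.7850] v=[-2.0181]
Step 37: x=[3.6828] v=[-2.0439]
Step 38: x=[3.5794] v=[-2.0674]
Step 39: x=[3.4750] v=[-2.0887]
Step 40: x=[3.3696] v=[-2.1077]
Step 41: x=[3.2634] v=[-2.1244]
Step 42: x=[3.1565] v=[-2.1388]
Step 43: x=[3.0490] v=[-2.1509]
Step 44: x=[2.9410] v=[-2.1607]
Step 45: x=[2.8326] v=[-2.1681]
Step 46: x=[2.7239] v=[-2.1732]
Step 47: x=[2.6151] v=[-2.1759]
Step 48: x=[2.5063] v=[-2.1762]
Step 49: x=[2.3976] v=[-2.1742]
Step 50: x=[2.2891] v=[-2.1698]
Step 51: x=[2.1810] v=[-2.1630]
Step 52: x=[2.0733] v=[-2.1539]
Step 53: x=[1.9662] v=[-2.1425]
Step 54: x=[1.8598] v=[-2.1287]
Step 55: x=[1.7542] v=[-2.1126]
Step 56: x=[1.6495] v=[-2.0942]
Step 57: x=[1.5458] v=[-2.0735]
v[0] did not become non-negative within 57 steps; using fallback time=2.8500

Answer: 2.8500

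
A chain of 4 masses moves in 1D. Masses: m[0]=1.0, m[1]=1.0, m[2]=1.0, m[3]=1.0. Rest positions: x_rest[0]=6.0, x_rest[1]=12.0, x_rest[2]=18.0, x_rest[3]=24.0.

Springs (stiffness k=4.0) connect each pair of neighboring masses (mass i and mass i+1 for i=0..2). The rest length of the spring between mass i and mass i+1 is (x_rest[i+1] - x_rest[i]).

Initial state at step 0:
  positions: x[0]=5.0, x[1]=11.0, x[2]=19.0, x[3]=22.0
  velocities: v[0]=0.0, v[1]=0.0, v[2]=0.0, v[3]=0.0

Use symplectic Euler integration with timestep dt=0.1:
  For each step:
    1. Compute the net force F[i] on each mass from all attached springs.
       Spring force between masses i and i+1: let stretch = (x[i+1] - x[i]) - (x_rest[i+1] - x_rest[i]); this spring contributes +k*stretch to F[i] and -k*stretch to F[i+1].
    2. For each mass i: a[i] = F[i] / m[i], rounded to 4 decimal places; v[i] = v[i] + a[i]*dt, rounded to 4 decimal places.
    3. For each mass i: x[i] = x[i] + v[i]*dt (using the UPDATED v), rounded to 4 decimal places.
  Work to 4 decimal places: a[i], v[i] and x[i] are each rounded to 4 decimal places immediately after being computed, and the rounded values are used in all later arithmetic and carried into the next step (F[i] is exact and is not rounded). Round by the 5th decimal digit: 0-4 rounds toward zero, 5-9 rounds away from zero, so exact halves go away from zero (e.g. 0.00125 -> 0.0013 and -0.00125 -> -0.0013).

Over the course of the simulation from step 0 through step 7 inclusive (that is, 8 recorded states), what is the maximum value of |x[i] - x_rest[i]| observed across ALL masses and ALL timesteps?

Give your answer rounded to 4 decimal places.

Answer: 2.1467

Derivation:
Step 0: x=[5.0000 11.0000 19.0000 22.0000] v=[0.0000 0.0000 0.0000 0.0000]
Step 1: x=[5.0000 11.0800 18.8000 22.1200] v=[0.0000 0.8000 -2.0000 1.2000]
Step 2: x=[5.0032 11.2256 18.4240 22.3472] v=[0.0320 1.4560 -3.7600 2.2720]
Step 3: x=[5.0153 11.4102 17.9170 22.6575] v=[0.1210 1.8464 -5.0701 3.1027]
Step 4: x=[5.0432 11.5993 17.3393 23.0182] v=[0.2790 1.8912 -5.7766 3.6065]
Step 5: x=[5.0933 11.7558 16.7592 23.3917] v=[0.5014 1.5648 -5.8010 3.7349]
Step 6: x=[5.1699 11.8459 16.2443 23.7399] v=[0.7664 0.9012 -5.1494 3.4819]
Step 7: x=[5.2736 11.8449 15.8533 24.0283] v=[1.0368 -0.0098 -3.9105 2.8837]
Max displacement = 2.1467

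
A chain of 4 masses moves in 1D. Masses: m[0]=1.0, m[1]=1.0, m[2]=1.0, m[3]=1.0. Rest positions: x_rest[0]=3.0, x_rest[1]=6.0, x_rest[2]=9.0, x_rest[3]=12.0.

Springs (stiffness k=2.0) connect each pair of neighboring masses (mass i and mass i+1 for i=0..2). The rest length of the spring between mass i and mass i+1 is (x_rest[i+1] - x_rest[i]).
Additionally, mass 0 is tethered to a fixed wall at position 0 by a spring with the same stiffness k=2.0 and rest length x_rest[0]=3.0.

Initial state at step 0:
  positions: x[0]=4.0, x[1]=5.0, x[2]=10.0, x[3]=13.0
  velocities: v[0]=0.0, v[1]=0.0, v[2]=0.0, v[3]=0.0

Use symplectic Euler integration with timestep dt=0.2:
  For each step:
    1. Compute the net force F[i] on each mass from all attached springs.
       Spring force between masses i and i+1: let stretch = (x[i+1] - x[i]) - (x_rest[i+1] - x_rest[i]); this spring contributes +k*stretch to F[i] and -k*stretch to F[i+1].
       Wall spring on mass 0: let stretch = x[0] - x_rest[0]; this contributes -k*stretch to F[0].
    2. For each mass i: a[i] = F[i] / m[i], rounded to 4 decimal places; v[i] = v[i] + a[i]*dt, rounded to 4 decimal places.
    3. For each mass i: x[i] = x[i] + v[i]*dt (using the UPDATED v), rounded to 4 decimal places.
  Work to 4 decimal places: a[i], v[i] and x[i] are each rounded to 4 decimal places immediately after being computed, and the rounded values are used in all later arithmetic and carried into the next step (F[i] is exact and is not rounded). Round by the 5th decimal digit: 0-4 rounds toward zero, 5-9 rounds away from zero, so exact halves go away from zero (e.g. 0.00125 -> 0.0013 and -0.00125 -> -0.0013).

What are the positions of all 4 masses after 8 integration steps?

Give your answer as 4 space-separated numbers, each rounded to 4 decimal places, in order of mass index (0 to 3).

Answer: 2.9047 6.8284 9.6476 11.9800

Derivation:
Step 0: x=[4.0000 5.0000 10.0000 13.0000] v=[0.0000 0.0000 0.0000 0.0000]
Step 1: x=[3.7600 5.3200 9.8400 13.0000] v=[-1.2000 1.6000 -0.8000 0.0000]
Step 2: x=[3.3440 5.8768 9.5712 12.9872] v=[-2.0800 2.7840 -1.3440 -0.0640]
Step 3: x=[2.8631 6.5265 9.2801 12.9411] v=[-2.4045 3.2486 -1.4554 -0.2304]
Step 4: x=[2.4462 7.1034 9.0616 12.8421] v=[-2.0844 2.8847 -1.0924 -0.4948]
Step 5: x=[2.2062 7.4644 8.9889 12.6807] v=[-1.2000 1.8051 -0.3635 -0.8070]
Step 6: x=[2.2104 7.5267 9.0896 12.4640] v=[0.0208 0.3116 0.5034 -1.0837]
Step 7: x=[2.4630 7.2887 9.3352 12.2173] v=[1.2632 -1.1898 1.2280 -1.2335]
Step 8: x=[2.9047 6.8284 9.6476 11.9800] v=[2.2083 -2.3015 1.5622 -1.1863]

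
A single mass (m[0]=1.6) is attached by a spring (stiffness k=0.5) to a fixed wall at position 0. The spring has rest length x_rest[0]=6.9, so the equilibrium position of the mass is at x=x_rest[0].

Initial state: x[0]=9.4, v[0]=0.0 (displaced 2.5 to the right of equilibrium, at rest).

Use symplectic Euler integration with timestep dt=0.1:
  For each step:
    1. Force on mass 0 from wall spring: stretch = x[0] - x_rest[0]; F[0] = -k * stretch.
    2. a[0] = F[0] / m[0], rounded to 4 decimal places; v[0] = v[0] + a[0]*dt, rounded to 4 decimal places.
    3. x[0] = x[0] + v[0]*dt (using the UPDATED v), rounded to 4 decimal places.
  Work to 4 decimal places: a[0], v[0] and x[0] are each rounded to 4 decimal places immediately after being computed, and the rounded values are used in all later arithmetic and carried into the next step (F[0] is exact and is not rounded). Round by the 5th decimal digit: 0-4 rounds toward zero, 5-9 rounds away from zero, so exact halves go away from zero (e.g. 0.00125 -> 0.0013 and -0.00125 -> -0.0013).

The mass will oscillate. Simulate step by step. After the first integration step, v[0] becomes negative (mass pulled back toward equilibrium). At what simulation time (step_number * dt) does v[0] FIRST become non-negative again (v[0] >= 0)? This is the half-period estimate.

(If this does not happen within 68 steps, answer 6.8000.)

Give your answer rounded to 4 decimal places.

Step 0: x=[9.4000] v=[0.0000]
Step 1: x=[9.3922] v=[-0.0781]
Step 2: x=[9.3766] v=[-0.1560]
Step 3: x=[9.3533] v=[-0.2334]
Step 4: x=[9.3223] v=[-0.3101]
Step 5: x=[9.2837] v=[-0.3858]
Step 6: x=[9.2377] v=[-0.4603]
Step 7: x=[9.1844] v=[-0.5334]
Step 8: x=[9.1239] v=[-0.6048]
Step 9: x=[9.0565] v=[-0.6743]
Step 10: x=[8.9823] v=[-0.7417]
Step 11: x=[8.9016] v=[-0.8068]
Step 12: x=[8.8147] v=[-0.8694]
Step 13: x=[8.7218] v=[-0.9292]
Step 14: x=[8.6232] v=[-0.9861]
Step 15: x=[8.5192] v=[-1.0400]
Step 16: x=[8.4101] v=[-1.0906]
Step 17: x=[8.2963] v=[-1.1378]
Step 18: x=[8.1782] v=[-1.1814]
Step 19: x=[8.0561] v=[-1.2213]
Step 20: x=[7.9304] v=[-1.2574]
Step 21: x=[7.8014] v=[-1.2896]
Step 22: x=[7.6696] v=[-1.3178]
Step 23: x=[7.5354] v=[-1.3419]
Step 24: x=[7.3992] v=[-1.3618]
Step 25: x=[7.2615] v=[-1.3774]
Step 26: x=[7.1226] v=[-1.3887]
Step 27: x=[6.9830] v=[-1.3957]
Step 28: x=[6.8432] v=[-1.3983]
Step 29: x=[6.7036] v=[-1.3965]
Step 30: x=[6.5646] v=[-1.3904]
Step 31: x=[6.4266] v=[-1.3799]
Step 32: x=[6.2901] v=[-1.3651]
Step 33: x=[6.1555] v=[-1.3460]
Step 34: x=[6.0232] v=[-1.3227]
Step 35: x=[5.8937] v=[-1.2953]
Step 36: x=[5.7673] v=[-1.2639]
Step 37: x=[5.6445] v=[-1.2285]
Step 38: x=[5.5256] v=[-1.1893]
Step 39: x=[5.4110] v=[-1.1464]
Step 40: x=[5.3010] v=[-1.0999]
Step 41: x=[5.1960] v=[-1.0499]
Step 42: x=[5.0963] v=[-0.9967]
Step 43: x=[5.0023] v=[-0.9403]
Step 44: x=[4.9142] v=[-0.8810]
Step 45: x=[4.8323] v=[-0.8189]
Step 46: x=[4.7569] v=[-0.7543]
Step 47: x=[4.6882] v=[-0.6873]
Step 48: x=[4.6264] v=[-0.6182]
Step 49: x=[4.5717] v=[-0.5472]
Step 50: x=[4.5243] v=[-0.4744]
Step 51: x=[4.4843] v=[-0.4002]
Step 52: x=[4.4518] v=[-0.3247]
Step 53: x=[4.4270] v=[-0.2482]
Step 54: x=[4.4099] v=[-0.1709]
Step 55: x=[4.4006] v=[-0.0931]
Step 56: x=[4.3991] v=[-0.0150]
Step 57: x=[4.4054] v=[0.0632]
First v>=0 after going negative at step 57, time=5.7000

Answer: 5.7000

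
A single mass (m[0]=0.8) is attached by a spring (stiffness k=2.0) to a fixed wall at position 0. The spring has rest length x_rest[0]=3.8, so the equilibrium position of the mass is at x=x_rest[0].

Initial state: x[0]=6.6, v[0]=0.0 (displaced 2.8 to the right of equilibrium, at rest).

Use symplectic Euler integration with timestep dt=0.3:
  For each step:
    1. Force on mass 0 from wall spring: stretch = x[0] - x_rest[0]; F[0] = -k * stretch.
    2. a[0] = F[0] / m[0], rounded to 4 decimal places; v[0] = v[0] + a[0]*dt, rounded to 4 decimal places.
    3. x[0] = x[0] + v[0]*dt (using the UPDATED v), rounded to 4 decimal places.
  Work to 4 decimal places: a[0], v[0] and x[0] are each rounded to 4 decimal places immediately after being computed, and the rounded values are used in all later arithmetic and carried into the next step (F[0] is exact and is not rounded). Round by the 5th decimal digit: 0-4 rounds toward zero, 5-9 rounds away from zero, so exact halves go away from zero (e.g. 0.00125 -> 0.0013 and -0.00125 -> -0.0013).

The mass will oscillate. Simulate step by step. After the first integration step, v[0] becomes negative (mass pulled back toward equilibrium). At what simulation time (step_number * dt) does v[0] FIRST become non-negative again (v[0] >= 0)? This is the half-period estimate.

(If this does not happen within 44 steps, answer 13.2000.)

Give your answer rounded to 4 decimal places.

Step 0: x=[6.6000] v=[0.0000]
Step 1: x=[5.9700] v=[-2.1000]
Step 2: x=[4.8518] v=[-3.7275]
Step 3: x=[3.4969] v=[-4.5164]
Step 4: x=[2.2102] v=[-4.2891]
Step 5: x=[1.2812] v=[-3.0968]
Step 6: x=[0.9189] v=[-1.2077]
Step 7: x=[1.2048] v=[0.9531]
First v>=0 after going negative at step 7, time=2.1000

Answer: 2.1000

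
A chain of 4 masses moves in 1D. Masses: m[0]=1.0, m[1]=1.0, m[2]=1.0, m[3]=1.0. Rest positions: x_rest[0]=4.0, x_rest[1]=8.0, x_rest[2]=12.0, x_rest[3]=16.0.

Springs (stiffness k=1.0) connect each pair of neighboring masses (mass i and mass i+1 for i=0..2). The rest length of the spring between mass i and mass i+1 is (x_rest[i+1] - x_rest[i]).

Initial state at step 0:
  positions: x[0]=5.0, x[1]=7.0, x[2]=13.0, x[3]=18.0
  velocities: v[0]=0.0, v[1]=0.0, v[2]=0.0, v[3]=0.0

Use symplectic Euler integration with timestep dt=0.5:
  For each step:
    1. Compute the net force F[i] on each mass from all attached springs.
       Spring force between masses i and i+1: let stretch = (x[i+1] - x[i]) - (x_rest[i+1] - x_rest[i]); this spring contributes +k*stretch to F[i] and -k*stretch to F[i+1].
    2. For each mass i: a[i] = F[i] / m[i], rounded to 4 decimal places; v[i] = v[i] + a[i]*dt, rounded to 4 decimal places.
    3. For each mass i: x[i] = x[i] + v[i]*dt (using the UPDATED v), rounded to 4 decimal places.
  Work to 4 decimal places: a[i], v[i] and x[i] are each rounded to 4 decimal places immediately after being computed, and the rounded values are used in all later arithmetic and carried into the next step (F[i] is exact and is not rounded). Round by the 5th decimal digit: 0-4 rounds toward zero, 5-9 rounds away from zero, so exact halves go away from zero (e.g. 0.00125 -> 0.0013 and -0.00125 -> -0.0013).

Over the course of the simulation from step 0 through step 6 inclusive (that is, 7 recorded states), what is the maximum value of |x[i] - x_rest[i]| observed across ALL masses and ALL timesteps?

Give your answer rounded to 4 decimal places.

Answer: 2.0782

Derivation:
Step 0: x=[5.0000 7.0000 13.0000 18.0000] v=[0.0000 0.0000 0.0000 0.0000]
Step 1: x=[4.5000 8.0000 12.7500 17.7500] v=[-1.0000 2.0000 -0.5000 -0.5000]
Step 2: x=[3.8750 9.3125 12.5625 17.2500] v=[-1.2500 2.6250 -0.3750 -1.0000]
Step 3: x=[3.6094 10.0782 12.7344 16.5781] v=[-0.5313 1.5313 0.3438 -1.3438]
Step 4: x=[3.9610 9.8907 13.2032 15.9453] v=[0.7031 -0.3750 0.9376 -1.2657]
Step 5: x=[4.7950 9.0489 13.5294 15.6269] v=[1.6680 -1.6836 0.6524 -0.6368]
Step 6: x=[5.6925 8.2638 13.2599 15.7842] v=[1.7950 -1.5703 -0.5391 0.3145]
Max displacement = 2.0782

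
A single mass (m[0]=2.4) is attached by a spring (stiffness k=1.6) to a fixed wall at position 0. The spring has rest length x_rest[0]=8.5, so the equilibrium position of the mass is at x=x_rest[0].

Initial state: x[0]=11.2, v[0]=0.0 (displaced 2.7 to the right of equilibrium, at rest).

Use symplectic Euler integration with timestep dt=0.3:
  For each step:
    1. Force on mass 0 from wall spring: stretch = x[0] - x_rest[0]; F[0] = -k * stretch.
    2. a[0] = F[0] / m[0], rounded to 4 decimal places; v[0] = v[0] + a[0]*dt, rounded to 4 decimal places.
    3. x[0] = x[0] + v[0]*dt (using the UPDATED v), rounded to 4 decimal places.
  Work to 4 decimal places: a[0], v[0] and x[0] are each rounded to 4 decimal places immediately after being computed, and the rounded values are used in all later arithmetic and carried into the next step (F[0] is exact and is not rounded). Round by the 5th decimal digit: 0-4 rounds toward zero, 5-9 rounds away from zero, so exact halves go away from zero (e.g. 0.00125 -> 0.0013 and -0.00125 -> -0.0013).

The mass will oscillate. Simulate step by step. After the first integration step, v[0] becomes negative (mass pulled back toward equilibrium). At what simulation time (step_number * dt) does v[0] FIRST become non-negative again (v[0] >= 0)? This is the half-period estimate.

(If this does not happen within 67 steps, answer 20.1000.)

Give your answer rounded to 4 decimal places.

Answer: 3.9000

Derivation:
Step 0: x=[11.2000] v=[0.0000]
Step 1: x=[11.0380] v=[-0.5400]
Step 2: x=[10.7237] v=[-1.0476]
Step 3: x=[10.2760] v=[-1.4924]
Step 4: x=[9.7217] v=[-1.8476]
Step 5: x=[9.0941] v=[-2.0920]
Step 6: x=[8.4309] v=[-2.2108]
Step 7: x=[7.7718] v=[-2.1970]
Step 8: x=[7.1564] v=[-2.0514]
Step 9: x=[6.6216] v=[-1.7827]
Step 10: x=[6.1995] v=[-1.4070]
Step 11: x=[5.9154] v=[-0.9469]
Step 12: x=[5.7864] v=[-0.4300]
Step 13: x=[5.8202] v=[0.1127]
First v>=0 after going negative at step 13, time=3.9000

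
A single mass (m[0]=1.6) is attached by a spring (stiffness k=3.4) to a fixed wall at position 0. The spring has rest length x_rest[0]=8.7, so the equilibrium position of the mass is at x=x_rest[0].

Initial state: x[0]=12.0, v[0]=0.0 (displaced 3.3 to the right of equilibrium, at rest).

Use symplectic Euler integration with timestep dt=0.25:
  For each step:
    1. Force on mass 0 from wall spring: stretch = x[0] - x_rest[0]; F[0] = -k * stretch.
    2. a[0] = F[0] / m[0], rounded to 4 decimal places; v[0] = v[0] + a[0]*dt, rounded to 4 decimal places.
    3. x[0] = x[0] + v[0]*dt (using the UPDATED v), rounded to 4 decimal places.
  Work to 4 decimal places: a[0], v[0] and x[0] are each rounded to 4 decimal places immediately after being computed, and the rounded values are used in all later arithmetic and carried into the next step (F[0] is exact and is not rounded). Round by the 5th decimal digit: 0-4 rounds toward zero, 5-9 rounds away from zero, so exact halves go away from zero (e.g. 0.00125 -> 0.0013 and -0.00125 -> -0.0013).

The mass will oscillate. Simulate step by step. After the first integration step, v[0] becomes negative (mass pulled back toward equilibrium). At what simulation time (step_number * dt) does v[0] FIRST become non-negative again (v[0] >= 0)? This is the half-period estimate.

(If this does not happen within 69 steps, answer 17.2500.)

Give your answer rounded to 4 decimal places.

Answer: 2.2500

Derivation:
Step 0: x=[12.0000] v=[0.0000]
Step 1: x=[11.5617] v=[-1.7531]
Step 2: x=[10.7434] v=[-3.2734]
Step 3: x=[9.6537] v=[-4.3590]
Step 4: x=[8.4373] v=[-4.8657]
Step 5: x=[7.2558] v=[-4.7262]
Step 6: x=[6.2661] v=[-3.9590]
Step 7: x=[5.5996] v=[-2.6660]
Step 8: x=[5.3449] v=[-1.0189]
Step 9: x=[5.5358] v=[0.7635]
First v>=0 after going negative at step 9, time=2.2500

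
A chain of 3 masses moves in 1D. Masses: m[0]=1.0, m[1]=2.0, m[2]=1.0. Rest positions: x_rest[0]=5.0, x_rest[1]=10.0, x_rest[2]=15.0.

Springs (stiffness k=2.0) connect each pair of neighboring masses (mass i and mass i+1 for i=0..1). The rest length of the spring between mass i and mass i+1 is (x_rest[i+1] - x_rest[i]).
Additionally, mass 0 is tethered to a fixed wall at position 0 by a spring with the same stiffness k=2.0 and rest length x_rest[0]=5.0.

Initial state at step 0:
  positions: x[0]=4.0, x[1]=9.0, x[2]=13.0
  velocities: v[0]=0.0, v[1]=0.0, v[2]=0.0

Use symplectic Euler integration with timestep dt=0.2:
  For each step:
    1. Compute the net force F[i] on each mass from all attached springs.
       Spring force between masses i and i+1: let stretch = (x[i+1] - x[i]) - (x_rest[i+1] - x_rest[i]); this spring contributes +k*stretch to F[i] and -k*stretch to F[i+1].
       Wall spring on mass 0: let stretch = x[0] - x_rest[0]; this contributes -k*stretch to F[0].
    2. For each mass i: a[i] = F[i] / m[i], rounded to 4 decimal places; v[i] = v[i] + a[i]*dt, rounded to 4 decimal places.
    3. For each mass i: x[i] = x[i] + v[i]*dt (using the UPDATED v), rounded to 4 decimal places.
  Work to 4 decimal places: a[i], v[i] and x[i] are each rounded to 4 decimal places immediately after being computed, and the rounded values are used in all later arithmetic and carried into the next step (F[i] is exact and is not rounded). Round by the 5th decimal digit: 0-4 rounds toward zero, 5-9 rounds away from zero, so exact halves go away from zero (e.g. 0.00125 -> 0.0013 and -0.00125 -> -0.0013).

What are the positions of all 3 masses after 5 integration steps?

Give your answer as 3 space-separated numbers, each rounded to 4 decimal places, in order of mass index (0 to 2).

Answer: 4.7272 8.6888 13.9047

Derivation:
Step 0: x=[4.0000 9.0000 13.0000] v=[0.0000 0.0000 0.0000]
Step 1: x=[4.0800 8.9600 13.0800] v=[0.4000 -0.2000 0.4000]
Step 2: x=[4.2240 8.8896 13.2304] v=[0.7200 -0.3520 0.7520]
Step 3: x=[4.4033 8.8062 13.4335] v=[0.8966 -0.4170 1.0157]
Step 4: x=[4.5826 8.7318 13.6665] v=[0.8964 -0.3721 1.1648]
Step 5: x=[4.7272 8.6888 13.9047] v=[0.7230 -0.2150 1.1909]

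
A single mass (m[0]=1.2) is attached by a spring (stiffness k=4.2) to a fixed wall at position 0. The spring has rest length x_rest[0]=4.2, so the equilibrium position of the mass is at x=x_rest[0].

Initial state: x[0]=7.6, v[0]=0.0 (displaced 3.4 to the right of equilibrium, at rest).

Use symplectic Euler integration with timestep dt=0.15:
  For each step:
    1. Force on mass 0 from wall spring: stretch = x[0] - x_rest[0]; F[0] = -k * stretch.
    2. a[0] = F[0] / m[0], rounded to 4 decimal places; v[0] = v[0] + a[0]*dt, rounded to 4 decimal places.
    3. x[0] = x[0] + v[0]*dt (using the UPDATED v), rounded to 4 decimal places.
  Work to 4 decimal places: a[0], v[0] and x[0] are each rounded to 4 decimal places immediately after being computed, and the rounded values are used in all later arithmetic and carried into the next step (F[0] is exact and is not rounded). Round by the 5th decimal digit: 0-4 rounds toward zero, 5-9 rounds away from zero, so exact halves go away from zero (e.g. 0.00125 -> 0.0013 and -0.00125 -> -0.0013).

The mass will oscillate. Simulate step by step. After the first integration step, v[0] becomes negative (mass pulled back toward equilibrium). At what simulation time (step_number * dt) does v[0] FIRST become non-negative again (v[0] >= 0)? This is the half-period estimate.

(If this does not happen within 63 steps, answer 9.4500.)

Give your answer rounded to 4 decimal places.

Answer: 1.8000

Derivation:
Step 0: x=[7.6000] v=[0.0000]
Step 1: x=[7.3323] v=[-1.7850]
Step 2: x=[6.8179] v=[-3.4295]
Step 3: x=[6.0973] v=[-4.8039]
Step 4: x=[5.2273] v=[-5.8000]
Step 5: x=[4.2764] v=[-6.3393]
Step 6: x=[3.3195] v=[-6.3794]
Step 7: x=[2.4319] v=[-5.9171]
Step 8: x=[1.6836] v=[-4.9888]
Step 9: x=[1.1334] v=[-3.6677]
Step 10: x=[0.8247] v=[-2.0577]
Step 11: x=[0.7818] v=[-0.2857]
Step 12: x=[1.0081] v=[1.5089]
First v>=0 after going negative at step 12, time=1.8000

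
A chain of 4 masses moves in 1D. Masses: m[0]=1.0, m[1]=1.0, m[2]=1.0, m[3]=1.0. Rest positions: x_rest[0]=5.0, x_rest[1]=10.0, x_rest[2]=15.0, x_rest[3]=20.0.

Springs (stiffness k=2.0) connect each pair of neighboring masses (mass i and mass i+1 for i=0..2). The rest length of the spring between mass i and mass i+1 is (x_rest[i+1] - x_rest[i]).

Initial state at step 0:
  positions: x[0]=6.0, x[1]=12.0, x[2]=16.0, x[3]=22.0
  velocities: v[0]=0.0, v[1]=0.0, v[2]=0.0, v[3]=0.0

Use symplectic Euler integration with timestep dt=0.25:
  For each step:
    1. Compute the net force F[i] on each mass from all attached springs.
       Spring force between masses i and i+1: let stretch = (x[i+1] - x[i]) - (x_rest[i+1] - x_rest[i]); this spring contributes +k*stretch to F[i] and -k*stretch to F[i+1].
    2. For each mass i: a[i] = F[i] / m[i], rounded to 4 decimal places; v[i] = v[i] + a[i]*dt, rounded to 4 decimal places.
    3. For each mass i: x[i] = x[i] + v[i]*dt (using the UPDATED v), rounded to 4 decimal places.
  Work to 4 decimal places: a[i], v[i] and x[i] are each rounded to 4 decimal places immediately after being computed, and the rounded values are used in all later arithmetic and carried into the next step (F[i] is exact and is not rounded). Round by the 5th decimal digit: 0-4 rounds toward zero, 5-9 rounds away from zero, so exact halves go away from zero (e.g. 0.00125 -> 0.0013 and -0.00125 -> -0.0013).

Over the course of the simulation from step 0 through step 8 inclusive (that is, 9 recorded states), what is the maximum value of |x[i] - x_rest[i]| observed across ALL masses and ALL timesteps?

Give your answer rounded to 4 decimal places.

Answer: 2.1675

Derivation:
Step 0: x=[6.0000 12.0000 16.0000 22.0000] v=[0.0000 0.0000 0.0000 0.0000]
Step 1: x=[6.1250 11.7500 16.2500 21.8750] v=[0.5000 -1.0000 1.0000 -0.5000]
Step 2: x=[6.3281 11.3594 16.6406 21.6719] v=[0.8125 -1.5625 1.5625 -0.8125]
Step 3: x=[6.5352 11.0000 17.0000 21.4649] v=[0.8282 -1.4376 1.4376 -0.8282]
Step 4: x=[6.6754 10.8325 17.1675 21.3247] v=[0.5606 -0.6700 0.6701 -0.5607]
Step 5: x=[6.7102 10.9373 17.0628 21.2899] v=[0.1392 0.4190 -0.4188 -0.1393]
Step 6: x=[6.6484 11.2794 16.7208 21.3517] v=[-0.2473 1.3682 -1.3680 0.2472]
Step 7: x=[6.5405 11.7228 16.2775 21.4597] v=[-0.4318 1.7734 -1.7733 0.4318]
Step 8: x=[6.4553 12.0877 15.9126 21.5449] v=[-0.3407 1.4596 -1.4596 0.3407]
Max displacement = 2.1675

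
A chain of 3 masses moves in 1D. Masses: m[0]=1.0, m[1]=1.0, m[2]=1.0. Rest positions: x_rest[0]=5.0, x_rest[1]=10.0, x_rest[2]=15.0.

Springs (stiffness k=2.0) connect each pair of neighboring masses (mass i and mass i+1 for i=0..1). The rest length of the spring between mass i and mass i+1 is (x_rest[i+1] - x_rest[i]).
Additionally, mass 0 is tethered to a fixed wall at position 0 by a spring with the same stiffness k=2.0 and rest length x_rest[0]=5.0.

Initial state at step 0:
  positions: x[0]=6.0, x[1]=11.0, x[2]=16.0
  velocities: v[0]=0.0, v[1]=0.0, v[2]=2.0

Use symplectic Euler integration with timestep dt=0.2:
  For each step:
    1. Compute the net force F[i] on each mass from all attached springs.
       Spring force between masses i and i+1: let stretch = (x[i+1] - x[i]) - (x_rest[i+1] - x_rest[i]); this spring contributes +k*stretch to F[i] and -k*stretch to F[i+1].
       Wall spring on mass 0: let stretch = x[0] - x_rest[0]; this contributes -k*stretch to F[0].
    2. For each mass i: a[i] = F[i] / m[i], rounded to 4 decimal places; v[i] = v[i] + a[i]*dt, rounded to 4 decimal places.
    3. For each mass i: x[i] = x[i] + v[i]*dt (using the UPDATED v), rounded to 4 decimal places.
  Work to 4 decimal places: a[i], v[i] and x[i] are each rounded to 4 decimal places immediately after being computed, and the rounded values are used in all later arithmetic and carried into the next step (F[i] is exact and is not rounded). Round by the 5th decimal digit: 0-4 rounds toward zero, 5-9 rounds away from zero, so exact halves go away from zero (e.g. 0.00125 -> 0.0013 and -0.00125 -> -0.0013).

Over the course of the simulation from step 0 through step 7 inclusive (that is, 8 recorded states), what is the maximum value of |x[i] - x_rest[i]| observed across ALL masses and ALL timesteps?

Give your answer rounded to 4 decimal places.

Step 0: x=[6.0000 11.0000 16.0000] v=[0.0000 0.0000 2.0000]
Step 1: x=[5.9200 11.0000 16.4000] v=[-0.4000 0.0000 2.0000]
Step 2: x=[5.7728 11.0256 16.7680] v=[-0.7360 0.1280 1.8400]
Step 3: x=[5.5840 11.0904 17.0766] v=[-0.9440 0.3238 1.5430]
Step 4: x=[5.3890 11.1935 17.3063] v=[-0.9750 0.5157 1.1485]
Step 5: x=[5.2272 11.3213 17.4470] v=[-0.8088 0.6390 0.7034]
Step 6: x=[5.1348 11.4516 17.4976] v=[-0.4620 0.6516 0.2531]
Step 7: x=[5.1370 11.5603 17.4645] v=[0.0108 0.5433 -0.1653]
Max displacement = 2.4976

Answer: 2.4976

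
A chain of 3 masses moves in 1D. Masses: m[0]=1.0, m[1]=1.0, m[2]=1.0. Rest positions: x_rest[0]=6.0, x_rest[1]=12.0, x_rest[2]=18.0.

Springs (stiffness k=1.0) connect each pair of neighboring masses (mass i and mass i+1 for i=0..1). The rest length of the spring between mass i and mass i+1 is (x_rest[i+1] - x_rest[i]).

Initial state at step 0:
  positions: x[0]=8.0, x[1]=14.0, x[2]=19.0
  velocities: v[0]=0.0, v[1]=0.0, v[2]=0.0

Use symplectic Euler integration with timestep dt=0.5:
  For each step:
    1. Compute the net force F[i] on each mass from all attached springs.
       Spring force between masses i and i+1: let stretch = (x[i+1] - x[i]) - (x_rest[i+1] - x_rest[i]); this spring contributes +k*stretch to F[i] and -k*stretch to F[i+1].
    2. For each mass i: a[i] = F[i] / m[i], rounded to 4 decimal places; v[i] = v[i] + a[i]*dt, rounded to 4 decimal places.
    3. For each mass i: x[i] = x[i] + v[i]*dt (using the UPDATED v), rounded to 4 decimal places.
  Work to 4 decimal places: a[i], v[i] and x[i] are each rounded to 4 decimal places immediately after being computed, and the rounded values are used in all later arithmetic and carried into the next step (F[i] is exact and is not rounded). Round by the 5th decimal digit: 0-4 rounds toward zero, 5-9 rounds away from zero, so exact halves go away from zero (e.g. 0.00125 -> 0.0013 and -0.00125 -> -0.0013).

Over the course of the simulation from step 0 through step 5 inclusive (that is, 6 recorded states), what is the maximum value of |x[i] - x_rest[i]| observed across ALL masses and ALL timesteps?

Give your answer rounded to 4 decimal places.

Answer: 2.1173

Derivation:
Step 0: x=[8.0000 14.0000 19.0000] v=[0.0000 0.0000 0.0000]
Step 1: x=[8.0000 13.7500 19.2500] v=[0.0000 -0.5000 0.5000]
Step 2: x=[7.9375 13.4375 19.6250] v=[-0.1250 -0.6250 0.7500]
Step 3: x=[7.7500 13.2969 19.9532] v=[-0.3750 -0.2813 0.6563]
Step 4: x=[7.4492 13.4336 20.1173] v=[-0.6016 0.2734 0.3282]
Step 5: x=[7.1445 13.7452 20.1105] v=[-0.6094 0.6231 -0.0137]
Max displacement = 2.1173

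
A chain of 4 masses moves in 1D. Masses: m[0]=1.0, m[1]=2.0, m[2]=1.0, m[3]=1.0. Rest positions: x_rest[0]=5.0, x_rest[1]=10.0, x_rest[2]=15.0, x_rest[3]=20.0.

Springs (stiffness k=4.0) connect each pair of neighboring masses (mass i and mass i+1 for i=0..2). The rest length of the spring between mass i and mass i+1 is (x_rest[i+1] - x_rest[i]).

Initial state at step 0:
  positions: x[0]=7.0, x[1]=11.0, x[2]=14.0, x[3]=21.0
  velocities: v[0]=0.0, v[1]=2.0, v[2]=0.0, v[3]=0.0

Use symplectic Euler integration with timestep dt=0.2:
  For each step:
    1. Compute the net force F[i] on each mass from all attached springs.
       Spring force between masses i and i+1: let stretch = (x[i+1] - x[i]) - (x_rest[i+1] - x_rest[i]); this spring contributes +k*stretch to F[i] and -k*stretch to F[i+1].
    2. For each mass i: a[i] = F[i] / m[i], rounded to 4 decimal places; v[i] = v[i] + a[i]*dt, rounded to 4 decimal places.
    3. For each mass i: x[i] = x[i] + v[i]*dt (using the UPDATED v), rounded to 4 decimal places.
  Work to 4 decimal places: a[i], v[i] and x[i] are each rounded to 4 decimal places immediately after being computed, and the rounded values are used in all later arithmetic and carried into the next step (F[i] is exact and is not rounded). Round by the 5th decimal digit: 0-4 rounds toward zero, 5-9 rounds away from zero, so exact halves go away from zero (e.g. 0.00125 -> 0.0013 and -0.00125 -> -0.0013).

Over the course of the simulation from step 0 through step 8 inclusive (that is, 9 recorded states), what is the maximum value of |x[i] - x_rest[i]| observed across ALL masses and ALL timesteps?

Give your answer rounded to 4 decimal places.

Answer: 3.0194

Derivation:
Step 0: x=[7.0000 11.0000 14.0000 21.0000] v=[0.0000 2.0000 0.0000 0.0000]
Step 1: x=[6.8400 11.3200 14.6400 20.6800] v=[-0.8000 1.6000 3.2000 -1.6000]
Step 2: x=[6.5968 11.5472 15.7152 20.1936] v=[-1.2160 1.1360 5.3760 -2.4320]
Step 3: x=[6.3457 11.7118 16.8401 19.7907] v=[-1.2557 0.8230 5.6243 -2.0147]
Step 4: x=[6.1531 11.8574 17.6165 19.7157] v=[-0.9628 0.7279 3.8821 -0.3752]
Step 5: x=[6.0732 12.0074 17.8073 20.1048] v=[-0.3994 0.7498 0.9542 1.9454]
Step 6: x=[6.1428 12.1466 17.4378 20.9263] v=[0.3480 0.6961 -1.8477 4.1074]
Step 7: x=[6.3730 12.2288 16.7798 21.9896] v=[1.1510 0.4111 -3.2899 5.3166]
Step 8: x=[6.7401 12.2066 16.2272 23.0194] v=[1.8356 -0.1108 -2.7629 5.1488]
Max displacement = 3.0194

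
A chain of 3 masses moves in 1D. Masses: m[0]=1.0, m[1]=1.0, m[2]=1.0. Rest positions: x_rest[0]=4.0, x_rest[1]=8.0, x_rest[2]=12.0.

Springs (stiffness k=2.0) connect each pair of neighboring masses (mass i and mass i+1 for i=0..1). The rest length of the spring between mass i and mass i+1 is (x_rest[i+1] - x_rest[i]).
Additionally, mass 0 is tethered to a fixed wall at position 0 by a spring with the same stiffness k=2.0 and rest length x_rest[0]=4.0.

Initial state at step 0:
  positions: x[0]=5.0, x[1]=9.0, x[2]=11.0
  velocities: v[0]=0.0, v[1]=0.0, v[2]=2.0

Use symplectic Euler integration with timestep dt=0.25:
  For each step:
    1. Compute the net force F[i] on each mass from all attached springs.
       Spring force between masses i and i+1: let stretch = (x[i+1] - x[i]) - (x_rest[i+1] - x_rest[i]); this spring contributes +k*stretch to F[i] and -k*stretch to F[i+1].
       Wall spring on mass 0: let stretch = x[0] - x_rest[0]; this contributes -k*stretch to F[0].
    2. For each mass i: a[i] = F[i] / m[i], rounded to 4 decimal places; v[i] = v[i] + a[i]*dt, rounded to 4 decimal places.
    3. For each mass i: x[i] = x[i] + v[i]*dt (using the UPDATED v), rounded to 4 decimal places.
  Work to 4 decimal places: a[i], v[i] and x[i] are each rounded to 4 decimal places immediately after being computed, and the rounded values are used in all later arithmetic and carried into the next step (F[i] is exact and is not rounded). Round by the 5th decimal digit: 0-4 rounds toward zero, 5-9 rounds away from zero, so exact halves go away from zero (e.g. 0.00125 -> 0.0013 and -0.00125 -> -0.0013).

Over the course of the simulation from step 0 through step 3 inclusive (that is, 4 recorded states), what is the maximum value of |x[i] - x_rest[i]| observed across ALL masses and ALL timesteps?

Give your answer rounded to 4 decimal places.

Step 0: x=[5.0000 9.0000 11.0000] v=[0.0000 0.0000 2.0000]
Step 1: x=[4.8750 8.7500 11.7500] v=[-0.5000 -1.0000 3.0000]
Step 2: x=[4.6250 8.3906 12.6250] v=[-1.0000 -1.4375 3.5000]
Step 3: x=[4.2676 8.0898 13.4707] v=[-1.4297 -1.2031 3.3828]
Max displacement = 1.4707

Answer: 1.4707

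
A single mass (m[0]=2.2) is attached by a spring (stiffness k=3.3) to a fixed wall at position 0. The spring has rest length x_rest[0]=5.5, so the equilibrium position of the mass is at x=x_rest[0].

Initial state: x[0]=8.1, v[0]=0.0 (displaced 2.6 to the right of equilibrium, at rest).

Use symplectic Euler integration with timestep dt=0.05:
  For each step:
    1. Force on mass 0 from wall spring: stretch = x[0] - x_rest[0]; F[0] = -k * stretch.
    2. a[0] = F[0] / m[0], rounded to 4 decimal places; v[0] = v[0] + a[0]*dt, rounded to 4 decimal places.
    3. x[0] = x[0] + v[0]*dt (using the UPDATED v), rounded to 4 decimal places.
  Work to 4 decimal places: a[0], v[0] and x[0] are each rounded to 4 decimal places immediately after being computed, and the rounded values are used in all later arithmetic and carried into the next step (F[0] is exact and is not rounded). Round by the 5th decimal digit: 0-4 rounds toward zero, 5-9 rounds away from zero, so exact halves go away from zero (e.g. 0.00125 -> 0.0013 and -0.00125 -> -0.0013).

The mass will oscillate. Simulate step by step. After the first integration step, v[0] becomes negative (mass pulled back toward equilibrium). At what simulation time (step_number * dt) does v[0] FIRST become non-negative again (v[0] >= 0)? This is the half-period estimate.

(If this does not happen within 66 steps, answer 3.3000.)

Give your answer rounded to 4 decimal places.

Step 0: x=[8.1000] v=[0.0000]
Step 1: x=[8.0903] v=[-0.1950]
Step 2: x=[8.0708] v=[-0.3893]
Step 3: x=[8.0417] v=[-0.5821]
Step 4: x=[8.0031] v=[-0.7727]
Step 5: x=[7.9551] v=[-0.9604]
Step 6: x=[7.8979] v=[-1.1445]
Step 7: x=[7.8317] v=[-1.3243]
Step 8: x=[7.7567] v=[-1.4992]
Step 9: x=[7.6733] v=[-1.6685]
Step 10: x=[7.5817] v=[-1.8315]
Step 11: x=[7.4823] v=[-1.9876]
Step 12: x=[7.3755] v=[-2.1363]
Step 13: x=[7.2617] v=[-2.2770]
Step 14: x=[7.1412] v=[-2.4091]
Step 15: x=[7.0146] v=[-2.5322]
Step 16: x=[6.8823] v=[-2.6458]
Step 17: x=[6.7448] v=[-2.7495]
Step 18: x=[6.6027] v=[-2.8429]
Step 19: x=[6.4564] v=[-2.9256]
Step 20: x=[6.3065] v=[-2.9973]
Step 21: x=[6.1536] v=[-3.0578]
Step 22: x=[5.9983] v=[-3.1068]
Step 23: x=[5.8411] v=[-3.1442]
Step 24: x=[5.6826] v=[-3.1698]
Step 25: x=[5.5234] v=[-3.1835]
Step 26: x=[5.3641] v=[-3.1853]
Step 27: x=[5.2053] v=[-3.1751]
Step 28: x=[5.0477] v=[-3.1530]
Step 29: x=[4.8917] v=[-3.1191]
Step 30: x=[4.7380] v=[-3.0735]
Step 31: x=[4.5872] v=[-3.0164]
Step 32: x=[4.4398] v=[-2.9479]
Step 33: x=[4.2964] v=[-2.8684]
Step 34: x=[4.1575] v=[-2.7781]
Step 35: x=[4.0236] v=[-2.6774]
Step 36: x=[3.8953] v=[-2.5667]
Step 37: x=[3.7730] v=[-2.4463]
Step 38: x=[3.6572] v=[-2.3168]
Step 39: x=[3.5483] v=[-2.1786]
Step 40: x=[3.4467] v=[-2.0322]
Step 41: x=[3.3528] v=[-1.8782]
Step 42: x=[3.2669] v=[-1.7172]
Step 43: x=[3.1894] v=[-1.5497]
Step 44: x=[3.1206] v=[-1.3764]
Step 45: x=[3.0607] v=[-1.1979]
Step 46: x=[3.0100] v=[-1.0150]
Step 47: x=[2.9686] v=[-0.8283]
Step 48: x=[2.9367] v=[-0.6384]
Step 49: x=[2.9144] v=[-0.4462]
Step 50: x=[2.9018] v=[-0.2523]
Step 51: x=[2.8989] v=[-0.0574]
Step 52: x=[2.9058] v=[0.1377]
First v>=0 after going negative at step 52, time=2.6000

Answer: 2.6000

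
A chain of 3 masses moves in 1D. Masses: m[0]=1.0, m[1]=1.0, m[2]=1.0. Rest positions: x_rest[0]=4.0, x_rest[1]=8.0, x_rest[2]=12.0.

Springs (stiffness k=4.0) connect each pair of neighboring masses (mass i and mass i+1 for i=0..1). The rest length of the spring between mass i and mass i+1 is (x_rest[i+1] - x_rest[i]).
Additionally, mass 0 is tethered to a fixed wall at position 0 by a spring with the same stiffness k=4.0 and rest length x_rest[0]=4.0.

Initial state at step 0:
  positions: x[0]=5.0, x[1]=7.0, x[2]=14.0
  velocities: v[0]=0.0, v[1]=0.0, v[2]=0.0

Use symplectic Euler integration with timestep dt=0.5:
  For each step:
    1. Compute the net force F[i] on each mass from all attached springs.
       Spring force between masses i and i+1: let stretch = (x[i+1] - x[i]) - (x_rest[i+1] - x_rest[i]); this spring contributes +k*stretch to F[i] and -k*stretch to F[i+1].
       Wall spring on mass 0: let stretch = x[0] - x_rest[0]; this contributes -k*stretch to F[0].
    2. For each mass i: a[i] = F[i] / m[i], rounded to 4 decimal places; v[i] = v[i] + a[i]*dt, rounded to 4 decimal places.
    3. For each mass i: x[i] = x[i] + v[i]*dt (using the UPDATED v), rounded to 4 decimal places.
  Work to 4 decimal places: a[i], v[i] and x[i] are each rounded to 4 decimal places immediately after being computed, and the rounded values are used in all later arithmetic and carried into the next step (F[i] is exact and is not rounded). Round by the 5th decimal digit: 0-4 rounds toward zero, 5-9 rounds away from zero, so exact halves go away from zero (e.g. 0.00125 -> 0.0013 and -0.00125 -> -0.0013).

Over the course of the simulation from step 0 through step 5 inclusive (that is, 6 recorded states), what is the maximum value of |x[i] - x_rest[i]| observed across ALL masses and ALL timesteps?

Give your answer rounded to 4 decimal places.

Step 0: x=[5.0000 7.0000 14.0000] v=[0.0000 0.0000 0.0000]
Step 1: x=[2.0000 12.0000 11.0000] v=[-6.0000 10.0000 -6.0000]
Step 2: x=[7.0000 6.0000 13.0000] v=[10.0000 -12.0000 4.0000]
Step 3: x=[4.0000 8.0000 12.0000] v=[-6.0000 4.0000 -2.0000]
Step 4: x=[1.0000 10.0000 11.0000] v=[-6.0000 4.0000 -2.0000]
Step 5: x=[6.0000 4.0000 13.0000] v=[10.0000 -12.0000 4.0000]
Max displacement = 4.0000

Answer: 4.0000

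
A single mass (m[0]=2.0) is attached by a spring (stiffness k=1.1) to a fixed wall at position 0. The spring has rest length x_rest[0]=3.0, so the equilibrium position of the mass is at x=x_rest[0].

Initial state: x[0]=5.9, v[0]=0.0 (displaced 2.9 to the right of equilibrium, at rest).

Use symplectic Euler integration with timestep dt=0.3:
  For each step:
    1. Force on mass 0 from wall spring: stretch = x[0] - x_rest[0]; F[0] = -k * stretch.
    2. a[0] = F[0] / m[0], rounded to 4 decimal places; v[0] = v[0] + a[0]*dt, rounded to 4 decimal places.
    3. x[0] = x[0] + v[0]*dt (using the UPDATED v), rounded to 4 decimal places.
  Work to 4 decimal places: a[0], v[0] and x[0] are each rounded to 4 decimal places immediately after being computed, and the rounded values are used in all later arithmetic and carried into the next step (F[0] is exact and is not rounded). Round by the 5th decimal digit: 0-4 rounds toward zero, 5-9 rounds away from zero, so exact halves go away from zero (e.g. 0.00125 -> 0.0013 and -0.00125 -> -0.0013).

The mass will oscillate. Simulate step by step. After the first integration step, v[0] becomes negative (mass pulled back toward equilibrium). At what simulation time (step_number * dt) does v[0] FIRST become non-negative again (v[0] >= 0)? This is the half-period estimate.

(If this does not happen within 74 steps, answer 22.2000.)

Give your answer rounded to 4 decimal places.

Answer: 4.5000

Derivation:
Step 0: x=[5.9000] v=[0.0000]
Step 1: x=[5.7565] v=[-0.4785]
Step 2: x=[5.4765] v=[-0.9333]
Step 3: x=[5.0739] v=[-1.3419]
Step 4: x=[4.5687] v=[-1.6841]
Step 5: x=[3.9858] v=[-1.9429]
Step 6: x=[3.3541] v=[-2.1056]
Step 7: x=[2.7049] v=[-2.1640]
Step 8: x=[2.0703] v=[-2.1153]
Step 9: x=[1.4817] v=[-1.9619]
Step 10: x=[0.9683] v=[-1.7114]
Step 11: x=[0.5554] v=[-1.3762]
Step 12: x=[0.2635] v=[-0.9729]
Step 13: x=[0.1071] v=[-0.5214]
Step 14: x=[0.0939] v=[-0.0441]
Step 15: x=[0.2245] v=[0.4354]
First v>=0 after going negative at step 15, time=4.5000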